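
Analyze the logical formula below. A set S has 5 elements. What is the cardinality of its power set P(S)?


The power set of a set with n elements has 2^n elements.
|P(S)| = 2^5 = 32

32


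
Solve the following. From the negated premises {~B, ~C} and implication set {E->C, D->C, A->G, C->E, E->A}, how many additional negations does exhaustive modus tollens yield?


Initial negated facts: {~B, ~C}
Apply modus tollens to closure:
  ~C and E->C  =>  ~E
  ~C and D->C  =>  ~D
Final negated: {~B, ~C, ~D, ~E}
New negations: {~D, ~E}
Count = 2

2


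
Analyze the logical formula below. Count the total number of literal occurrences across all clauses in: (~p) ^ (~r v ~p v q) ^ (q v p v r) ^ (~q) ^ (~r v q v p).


Counting literals in each clause:
Clause 1: 1 literal(s)
Clause 2: 3 literal(s)
Clause 3: 3 literal(s)
Clause 4: 1 literal(s)
Clause 5: 3 literal(s)
Total = 11

11


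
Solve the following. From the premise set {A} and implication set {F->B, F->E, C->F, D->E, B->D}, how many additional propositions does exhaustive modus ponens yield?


Initial facts: {A}
Apply modus ponens to closure:
  (no implication fires)
Final known: {A}
New propositions: {(none)}
Count = 0

0


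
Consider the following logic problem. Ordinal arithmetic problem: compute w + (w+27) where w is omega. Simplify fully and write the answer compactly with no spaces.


Compute w + (w+27).
Ordinal + is associative but NOT commutative; for finite n>0, n + w = w but w + n stays w+n.
w + (w+27) = (w+w) + 27 = w*2+27.
Result = w*2+27

w*2+27


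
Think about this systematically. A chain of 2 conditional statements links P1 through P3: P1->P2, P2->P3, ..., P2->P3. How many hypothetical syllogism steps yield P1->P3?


With 2 implications in a chain connecting 3 propositions:
P1->P2, P2->P3, ..., P2->P3
Steps needed = (number of implications) - 1 = 2 - 1 = 1

1


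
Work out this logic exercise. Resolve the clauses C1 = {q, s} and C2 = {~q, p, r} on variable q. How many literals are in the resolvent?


Remove q from C1 and ~q from C2.
C1 remainder: {s}
C2 remainder: {p, r}
Union (resolvent): {p, r, s}
Resolvent has 3 literal(s).

3


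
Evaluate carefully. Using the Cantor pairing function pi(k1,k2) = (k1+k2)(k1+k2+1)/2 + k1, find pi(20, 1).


k1 + k2 = 21
(k1+k2)(k1+k2+1)/2 = 21 * 22 / 2 = 231
pi = 231 + 20 = 251

251


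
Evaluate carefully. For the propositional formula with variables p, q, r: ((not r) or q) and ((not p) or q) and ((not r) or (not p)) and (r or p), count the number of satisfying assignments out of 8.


Evaluate all 8 assignments for p, q, r:
p=0, q=0, r=0: 0
p=0, q=0, r=1: 0
p=0, q=1, r=0: 0
p=0, q=1, r=1: 1
p=1, q=0, r=0: 0
p=1, q=0, r=1: 0
p=1, q=1, r=0: 1
p=1, q=1, r=1: 0
Satisfying count = 2

2


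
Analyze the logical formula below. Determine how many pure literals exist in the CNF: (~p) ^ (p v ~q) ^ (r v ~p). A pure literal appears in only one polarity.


Check each variable for pure literal status:
p: mixed (not pure)
q: pure negative
r: pure positive
Pure literal count = 2

2


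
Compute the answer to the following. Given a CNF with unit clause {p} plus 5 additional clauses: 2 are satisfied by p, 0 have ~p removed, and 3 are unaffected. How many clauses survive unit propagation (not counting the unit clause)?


Satisfied (removed): 2
Shortened (remain): 0
Unchanged (remain): 3
Remaining = 0 + 3 = 3

3


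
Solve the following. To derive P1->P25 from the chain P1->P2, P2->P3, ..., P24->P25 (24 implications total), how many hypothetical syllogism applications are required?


With 24 implications in a chain connecting 25 propositions:
P1->P2, P2->P3, ..., P24->P25
Steps needed = (number of implications) - 1 = 24 - 1 = 23

23


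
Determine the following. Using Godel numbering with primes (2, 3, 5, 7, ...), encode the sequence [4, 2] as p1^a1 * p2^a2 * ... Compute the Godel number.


Encode each element as an exponent of the corresponding prime:
  2^4 = 16
  3^2 = 9
Product = 16 * 9 = 144

144


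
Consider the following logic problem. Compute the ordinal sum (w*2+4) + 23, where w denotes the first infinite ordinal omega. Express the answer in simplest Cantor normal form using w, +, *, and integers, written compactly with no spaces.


Compute (w*2+4) + 23.
Ordinal + is associative but NOT commutative; for finite n>0, n + w = w but w + n stays w+n.
By associativity: (w*2+4) + 23 = w*2 + (4+23) = w*2+27.
Result = w*2+27

w*2+27


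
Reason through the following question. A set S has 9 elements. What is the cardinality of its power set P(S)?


The power set of a set with n elements has 2^n elements.
|P(S)| = 2^9 = 512

512


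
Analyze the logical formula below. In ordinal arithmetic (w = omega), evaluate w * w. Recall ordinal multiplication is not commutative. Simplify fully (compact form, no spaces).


Compute w * w.
Ordinal * is associative and left-distributive over +, but NOT commutative; for finite n>1, n*w = w but w*n stays w*n.
w * w = w^2 by definition.
Result = w^2

w^2


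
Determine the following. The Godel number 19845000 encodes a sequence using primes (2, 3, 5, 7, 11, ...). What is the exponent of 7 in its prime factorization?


Factorize 19845000 by dividing by 7 repeatedly.
Division steps: 7 divides 19845000 exactly 2 time(s).
Exponent of 7 = 2

2


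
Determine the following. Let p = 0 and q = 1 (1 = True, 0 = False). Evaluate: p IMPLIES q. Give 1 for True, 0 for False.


p = 0, q = 1
Operation: p IMPLIES q
Evaluate: 0 IMPLIES 1 = 1

1


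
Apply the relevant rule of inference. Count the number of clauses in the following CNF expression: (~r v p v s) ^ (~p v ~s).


A CNF formula is a conjunction of clauses.
Clauses are separated by ^.
Counting the conjuncts: 2 clauses.

2


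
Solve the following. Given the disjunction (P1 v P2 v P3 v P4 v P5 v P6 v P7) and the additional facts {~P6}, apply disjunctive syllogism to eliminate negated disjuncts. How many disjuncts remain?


Original disjuncts (7): P1, P2, P3, P4, P5, P6, P7
Negated (eliminate): ~P6
Remaining disjuncts: P1, P2, P3, P4, P5, P7
Count = 7 - 1 = 6

6


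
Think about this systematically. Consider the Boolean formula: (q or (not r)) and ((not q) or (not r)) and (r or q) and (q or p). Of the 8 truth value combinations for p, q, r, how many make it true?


Evaluate all 8 assignments for p, q, r:
p=0, q=0, r=0: 0
p=0, q=0, r=1: 0
p=0, q=1, r=0: 1
p=0, q=1, r=1: 0
p=1, q=0, r=0: 0
p=1, q=0, r=1: 0
p=1, q=1, r=0: 1
p=1, q=1, r=1: 0
Satisfying count = 2

2


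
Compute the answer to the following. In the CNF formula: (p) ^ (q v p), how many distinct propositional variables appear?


Identify each variable that appears in the formula.
Variables found: p, q
Count = 2

2


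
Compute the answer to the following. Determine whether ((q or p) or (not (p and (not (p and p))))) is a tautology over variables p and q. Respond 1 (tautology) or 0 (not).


Check all 4 assignments:
p=0, q=0: 1
p=0, q=1: 1
p=1, q=0: 1
p=1, q=1: 1
Satisfying count = 4/4.
Tautology iff count = 4: yes.

1


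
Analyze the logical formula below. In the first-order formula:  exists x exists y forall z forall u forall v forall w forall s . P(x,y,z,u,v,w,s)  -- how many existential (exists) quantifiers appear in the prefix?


Quantifier prefix: exists x exists y forall z forall u forall v forall w forall s
Mark each quantifier type:
  E E U U U U U
Universal count = 5, Existential count = 2
Asked for existential (exists) quantifiers: 2

2


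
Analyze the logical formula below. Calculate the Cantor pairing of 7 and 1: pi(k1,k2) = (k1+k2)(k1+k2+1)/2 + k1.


k1 + k2 = 8
(k1+k2)(k1+k2+1)/2 = 8 * 9 / 2 = 36
pi = 36 + 7 = 43

43


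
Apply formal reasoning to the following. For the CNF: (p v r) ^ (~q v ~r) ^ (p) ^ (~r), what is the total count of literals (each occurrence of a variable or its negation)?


Counting literals in each clause:
Clause 1: 2 literal(s)
Clause 2: 2 literal(s)
Clause 3: 1 literal(s)
Clause 4: 1 literal(s)
Total = 6

6


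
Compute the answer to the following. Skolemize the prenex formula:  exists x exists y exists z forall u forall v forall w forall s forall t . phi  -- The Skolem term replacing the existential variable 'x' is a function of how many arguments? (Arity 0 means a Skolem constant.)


Quantifier prefix: exists x exists y exists z forall u forall v forall w forall s forall t
'x' is existentially quantified at position 1.
No universal quantifiers precede it.
Skolem function arity = 0 (a Skolem constant)

0


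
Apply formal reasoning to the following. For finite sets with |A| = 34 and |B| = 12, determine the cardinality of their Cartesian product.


The Cartesian product A x B contains all ordered pairs (a, b).
|A x B| = |A| * |B| = 34 * 12 = 408

408


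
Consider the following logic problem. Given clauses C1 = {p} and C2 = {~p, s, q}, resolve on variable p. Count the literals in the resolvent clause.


Remove p from C1 and ~p from C2.
C1 remainder: {}
C2 remainder: {s, q}
Union (resolvent): {q, s}
Resolvent has 2 literal(s).

2


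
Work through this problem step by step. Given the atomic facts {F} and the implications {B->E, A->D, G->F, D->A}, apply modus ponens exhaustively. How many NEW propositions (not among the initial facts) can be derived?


Initial facts: {F}
Apply modus ponens to closure:
  (no implication fires)
Final known: {F}
New propositions: {(none)}
Count = 0

0


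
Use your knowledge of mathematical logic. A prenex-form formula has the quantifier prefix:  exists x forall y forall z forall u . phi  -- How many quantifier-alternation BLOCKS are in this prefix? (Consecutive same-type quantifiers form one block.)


Quantifier-type sequence: E A A A  (A=forall, E=exists)
Group into maximal same-type runs:
  Ex1 | Ax3
Number of blocks = 2

2


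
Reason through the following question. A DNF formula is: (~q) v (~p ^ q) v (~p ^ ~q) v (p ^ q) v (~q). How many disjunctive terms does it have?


A DNF formula is a disjunction of terms (conjunctions).
Terms are separated by v.
Counting the disjuncts: 5 terms.

5


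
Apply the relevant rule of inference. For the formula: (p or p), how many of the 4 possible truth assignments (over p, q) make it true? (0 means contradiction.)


Check all 4 assignments:
p=0, q=0: 0
p=0, q=1: 0
p=1, q=0: 1
p=1, q=1: 1
Count of True = 2

2


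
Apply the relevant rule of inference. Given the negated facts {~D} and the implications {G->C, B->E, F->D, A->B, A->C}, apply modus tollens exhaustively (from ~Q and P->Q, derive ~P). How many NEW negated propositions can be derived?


Initial negated facts: {~D}
Apply modus tollens to closure:
  ~D and F->D  =>  ~F
Final negated: {~D, ~F}
New negations: {~F}
Count = 1

1


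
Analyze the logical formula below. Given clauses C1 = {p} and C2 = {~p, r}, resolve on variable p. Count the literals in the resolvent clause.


Remove p from C1 and ~p from C2.
C1 remainder: {}
C2 remainder: {r}
Union (resolvent): {r}
Resolvent has 1 literal(s).

1


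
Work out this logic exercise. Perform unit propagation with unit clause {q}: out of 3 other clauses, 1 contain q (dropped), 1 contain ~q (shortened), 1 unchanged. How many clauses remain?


Satisfied (removed): 1
Shortened (remain): 1
Unchanged (remain): 1
Remaining = 1 + 1 = 2

2


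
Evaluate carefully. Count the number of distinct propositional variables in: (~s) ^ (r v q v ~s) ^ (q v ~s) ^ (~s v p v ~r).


Identify each variable that appears in the formula.
Variables found: p, q, r, s
Count = 4

4


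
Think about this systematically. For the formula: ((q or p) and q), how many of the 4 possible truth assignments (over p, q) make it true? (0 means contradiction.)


Check all 4 assignments:
p=0, q=0: 0
p=0, q=1: 1
p=1, q=0: 0
p=1, q=1: 1
Count of True = 2

2


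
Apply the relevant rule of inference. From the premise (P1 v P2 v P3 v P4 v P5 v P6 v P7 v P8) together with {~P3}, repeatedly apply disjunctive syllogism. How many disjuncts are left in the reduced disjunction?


Original disjuncts (8): P1, P2, P3, P4, P5, P6, P7, P8
Negated (eliminate): ~P3
Remaining disjuncts: P1, P2, P4, P5, P6, P7, P8
Count = 8 - 1 = 7

7


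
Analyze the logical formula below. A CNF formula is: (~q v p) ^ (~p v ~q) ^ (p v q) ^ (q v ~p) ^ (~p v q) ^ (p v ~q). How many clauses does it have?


A CNF formula is a conjunction of clauses.
Clauses are separated by ^.
Counting the conjuncts: 6 clauses.

6


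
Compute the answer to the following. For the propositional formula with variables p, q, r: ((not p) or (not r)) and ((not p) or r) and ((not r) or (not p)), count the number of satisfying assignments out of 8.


Evaluate all 8 assignments for p, q, r:
p=0, q=0, r=0: 1
p=0, q=0, r=1: 1
p=0, q=1, r=0: 1
p=0, q=1, r=1: 1
p=1, q=0, r=0: 0
p=1, q=0, r=1: 0
p=1, q=1, r=0: 0
p=1, q=1, r=1: 0
Satisfying count = 4

4


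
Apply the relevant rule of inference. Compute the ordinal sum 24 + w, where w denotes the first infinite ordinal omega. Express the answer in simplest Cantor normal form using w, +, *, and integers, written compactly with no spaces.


Compute 24 + w.
Ordinal + is associative but NOT commutative; for finite n>0, n + w = w but w + n stays w+n.
Any finite left addend is absorbed by w on the right: 24 + w = w.
Result = w

w


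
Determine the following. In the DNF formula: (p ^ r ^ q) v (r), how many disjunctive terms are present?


A DNF formula is a disjunction of terms (conjunctions).
Terms are separated by v.
Counting the disjuncts: 2 terms.

2


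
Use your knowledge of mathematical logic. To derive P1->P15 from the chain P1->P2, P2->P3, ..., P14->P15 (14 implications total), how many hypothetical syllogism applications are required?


With 14 implications in a chain connecting 15 propositions:
P1->P2, P2->P3, ..., P14->P15
Steps needed = (number of implications) - 1 = 14 - 1 = 13

13


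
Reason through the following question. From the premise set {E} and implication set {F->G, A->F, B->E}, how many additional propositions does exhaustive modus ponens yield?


Initial facts: {E}
Apply modus ponens to closure:
  (no implication fires)
Final known: {E}
New propositions: {(none)}
Count = 0

0


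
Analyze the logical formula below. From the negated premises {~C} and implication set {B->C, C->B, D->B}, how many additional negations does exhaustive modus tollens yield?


Initial negated facts: {~C}
Apply modus tollens to closure:
  ~C and B->C  =>  ~B
  ~B and D->B  =>  ~D
Final negated: {~B, ~C, ~D}
New negations: {~B, ~D}
Count = 2

2


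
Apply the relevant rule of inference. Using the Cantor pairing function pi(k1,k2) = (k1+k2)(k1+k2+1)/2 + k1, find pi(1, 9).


k1 + k2 = 10
(k1+k2)(k1+k2+1)/2 = 10 * 11 / 2 = 55
pi = 55 + 1 = 56

56


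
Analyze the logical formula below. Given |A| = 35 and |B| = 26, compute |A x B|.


The Cartesian product A x B contains all ordered pairs (a, b).
|A x B| = |A| * |B| = 35 * 26 = 910

910


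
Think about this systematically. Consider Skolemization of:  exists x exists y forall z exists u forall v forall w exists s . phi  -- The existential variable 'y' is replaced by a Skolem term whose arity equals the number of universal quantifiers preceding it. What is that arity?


Quantifier prefix: exists x exists y forall z exists u forall v forall w exists s
'y' is existentially quantified at position 2.
No universal quantifiers precede it.
Skolem function arity = 0 (a Skolem constant)

0


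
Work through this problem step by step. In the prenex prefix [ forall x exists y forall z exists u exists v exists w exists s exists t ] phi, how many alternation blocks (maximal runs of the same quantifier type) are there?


Quantifier-type sequence: A E A E E E E E  (A=forall, E=exists)
Group into maximal same-type runs:
  Ax1 | Ex1 | Ax1 | Ex5
Number of blocks = 4

4


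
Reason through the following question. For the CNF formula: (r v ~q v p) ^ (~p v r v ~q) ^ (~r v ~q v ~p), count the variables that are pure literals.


Check each variable for pure literal status:
p: mixed (not pure)
q: pure negative
r: mixed (not pure)
Pure literal count = 1

1


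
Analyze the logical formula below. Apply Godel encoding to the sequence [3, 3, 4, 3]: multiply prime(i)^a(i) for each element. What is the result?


Encode each element as an exponent of the corresponding prime:
  2^3 = 8
  3^3 = 27
  5^4 = 625
  7^3 = 343
Product = 8 * 27 * 625 * 343 = 46305000

46305000


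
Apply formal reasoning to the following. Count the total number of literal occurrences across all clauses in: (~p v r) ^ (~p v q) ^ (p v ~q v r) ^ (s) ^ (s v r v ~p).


Counting literals in each clause:
Clause 1: 2 literal(s)
Clause 2: 2 literal(s)
Clause 3: 3 literal(s)
Clause 4: 1 literal(s)
Clause 5: 3 literal(s)
Total = 11

11


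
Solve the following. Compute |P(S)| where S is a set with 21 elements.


The power set of a set with n elements has 2^n elements.
|P(S)| = 2^21 = 2097152

2097152


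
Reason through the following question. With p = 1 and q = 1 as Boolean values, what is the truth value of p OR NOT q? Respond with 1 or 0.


p = 1, q = 1
Operation: p OR NOT q
Evaluate: 1 OR NOT 1 = 1

1


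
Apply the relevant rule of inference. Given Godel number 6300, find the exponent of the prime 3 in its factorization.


Factorize 6300 by dividing by 3 repeatedly.
Division steps: 3 divides 6300 exactly 2 time(s).
Exponent of 3 = 2

2


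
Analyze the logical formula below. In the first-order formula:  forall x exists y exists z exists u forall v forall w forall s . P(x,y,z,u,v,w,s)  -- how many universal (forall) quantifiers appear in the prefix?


Quantifier prefix: forall x exists y exists z exists u forall v forall w forall s
Mark each quantifier type:
  U E E E U U U
Universal count = 4, Existential count = 3
Asked for universal (forall) quantifiers: 4

4


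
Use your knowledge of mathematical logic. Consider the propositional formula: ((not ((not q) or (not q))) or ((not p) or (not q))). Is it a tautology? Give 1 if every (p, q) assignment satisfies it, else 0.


Check all 4 assignments:
p=0, q=0: 1
p=0, q=1: 1
p=1, q=0: 1
p=1, q=1: 1
Satisfying count = 4/4.
Tautology iff count = 4: yes.

1


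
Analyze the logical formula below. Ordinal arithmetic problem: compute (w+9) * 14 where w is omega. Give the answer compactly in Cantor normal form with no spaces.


Compute (w+9) * 14.
Ordinal * is associative and left-distributive over +, but NOT commutative; for finite n>1, n*w = w but w*n stays w*n.
(w+9) * 14 = (w+9) repeated 14 times. Each intermediate +9 is absorbed by the following w; only the last survives: w*14+9.
Result = w*14+9

w*14+9


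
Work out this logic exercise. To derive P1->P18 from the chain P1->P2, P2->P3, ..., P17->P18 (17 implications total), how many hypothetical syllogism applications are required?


With 17 implications in a chain connecting 18 propositions:
P1->P2, P2->P3, ..., P17->P18
Steps needed = (number of implications) - 1 = 17 - 1 = 16

16


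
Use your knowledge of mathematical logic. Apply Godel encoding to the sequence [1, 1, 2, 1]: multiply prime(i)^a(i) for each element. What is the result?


Encode each element as an exponent of the corresponding prime:
  2^1 = 2
  3^1 = 3
  5^2 = 25
  7^1 = 7
Product = 2 * 3 * 25 * 7 = 1050

1050


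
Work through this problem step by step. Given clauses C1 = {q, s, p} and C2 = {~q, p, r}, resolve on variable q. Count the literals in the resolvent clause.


Remove q from C1 and ~q from C2.
C1 remainder: {s, p}
C2 remainder: {p, r}
Union (resolvent): {p, r, s}
Resolvent has 3 literal(s).

3


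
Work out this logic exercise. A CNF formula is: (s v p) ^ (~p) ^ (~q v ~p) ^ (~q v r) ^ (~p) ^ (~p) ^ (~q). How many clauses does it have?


A CNF formula is a conjunction of clauses.
Clauses are separated by ^.
Counting the conjuncts: 7 clauses.

7


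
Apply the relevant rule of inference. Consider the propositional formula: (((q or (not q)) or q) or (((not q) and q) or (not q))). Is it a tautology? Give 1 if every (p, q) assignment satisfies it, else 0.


Check all 4 assignments:
p=0, q=0: 1
p=0, q=1: 1
p=1, q=0: 1
p=1, q=1: 1
Satisfying count = 4/4.
Tautology iff count = 4: yes.

1


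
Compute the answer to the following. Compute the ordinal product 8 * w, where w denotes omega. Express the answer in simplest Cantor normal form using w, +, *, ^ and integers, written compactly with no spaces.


Compute 8 * w.
Ordinal * is associative and left-distributive over +, but NOT commutative; for finite n>1, n*w = w but w*n stays w*n.
For finite n>0, n * w = sup{n*k : k<w} = w. So 8 * w = w.
Result = w

w


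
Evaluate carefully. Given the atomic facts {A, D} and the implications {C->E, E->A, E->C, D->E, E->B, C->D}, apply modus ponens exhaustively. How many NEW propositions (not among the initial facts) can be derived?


Initial facts: {A, D}
Apply modus ponens to closure:
  D and D->E  =>  E
  E and E->B  =>  B
  E and E->C  =>  C
Final known: {A, B, C, D, E}
New propositions: {B, C, E}
Count = 3

3


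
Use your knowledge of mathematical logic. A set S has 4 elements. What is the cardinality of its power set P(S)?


The power set of a set with n elements has 2^n elements.
|P(S)| = 2^4 = 16

16


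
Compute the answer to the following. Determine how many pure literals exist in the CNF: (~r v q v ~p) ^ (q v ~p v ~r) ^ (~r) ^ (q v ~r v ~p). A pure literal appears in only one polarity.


Check each variable for pure literal status:
p: pure negative
q: pure positive
r: pure negative
Pure literal count = 3

3


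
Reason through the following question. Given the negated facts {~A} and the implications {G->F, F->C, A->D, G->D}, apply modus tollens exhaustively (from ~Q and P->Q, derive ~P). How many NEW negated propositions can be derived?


Initial negated facts: {~A}
Apply modus tollens to closure:
  (no implication fires)
Final negated: {~A}
New negations: {(none)}
Count = 0

0


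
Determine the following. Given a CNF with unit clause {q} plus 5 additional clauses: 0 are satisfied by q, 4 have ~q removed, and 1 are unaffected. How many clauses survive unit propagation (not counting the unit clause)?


Satisfied (removed): 0
Shortened (remain): 4
Unchanged (remain): 1
Remaining = 4 + 1 = 5

5


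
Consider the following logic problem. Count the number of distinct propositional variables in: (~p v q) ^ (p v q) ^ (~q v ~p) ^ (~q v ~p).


Identify each variable that appears in the formula.
Variables found: p, q
Count = 2

2


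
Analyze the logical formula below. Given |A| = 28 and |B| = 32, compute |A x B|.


The Cartesian product A x B contains all ordered pairs (a, b).
|A x B| = |A| * |B| = 28 * 32 = 896

896


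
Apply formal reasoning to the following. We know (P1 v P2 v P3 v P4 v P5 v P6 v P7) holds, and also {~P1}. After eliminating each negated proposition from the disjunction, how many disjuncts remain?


Original disjuncts (7): P1, P2, P3, P4, P5, P6, P7
Negated (eliminate): ~P1
Remaining disjuncts: P2, P3, P4, P5, P6, P7
Count = 7 - 1 = 6

6


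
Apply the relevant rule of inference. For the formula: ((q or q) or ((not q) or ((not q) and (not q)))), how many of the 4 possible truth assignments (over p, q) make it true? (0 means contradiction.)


Check all 4 assignments:
p=0, q=0: 1
p=0, q=1: 1
p=1, q=0: 1
p=1, q=1: 1
Count of True = 4

4


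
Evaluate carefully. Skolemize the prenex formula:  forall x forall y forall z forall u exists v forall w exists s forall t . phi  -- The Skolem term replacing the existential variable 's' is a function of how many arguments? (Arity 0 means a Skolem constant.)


Quantifier prefix: forall x forall y forall z forall u exists v forall w exists s forall t
's' is existentially quantified at position 7.
Universal variables preceding it: x, y, z, u, w
Skolem function arity = 5

5


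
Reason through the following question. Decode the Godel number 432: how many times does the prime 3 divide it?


Factorize 432 by dividing by 3 repeatedly.
Division steps: 3 divides 432 exactly 3 time(s).
Exponent of 3 = 3

3


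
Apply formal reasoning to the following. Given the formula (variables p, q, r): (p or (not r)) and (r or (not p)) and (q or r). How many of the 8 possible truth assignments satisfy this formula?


Evaluate all 8 assignments for p, q, r:
p=0, q=0, r=0: 0
p=0, q=0, r=1: 0
p=0, q=1, r=0: 1
p=0, q=1, r=1: 0
p=1, q=0, r=0: 0
p=1, q=0, r=1: 1
p=1, q=1, r=0: 0
p=1, q=1, r=1: 1
Satisfying count = 3

3


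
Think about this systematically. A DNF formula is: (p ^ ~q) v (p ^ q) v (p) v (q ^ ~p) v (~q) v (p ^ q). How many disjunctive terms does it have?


A DNF formula is a disjunction of terms (conjunctions).
Terms are separated by v.
Counting the disjuncts: 6 terms.

6


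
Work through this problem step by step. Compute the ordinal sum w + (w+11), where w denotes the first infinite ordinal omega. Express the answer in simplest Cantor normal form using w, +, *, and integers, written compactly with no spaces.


Compute w + (w+11).
Ordinal + is associative but NOT commutative; for finite n>0, n + w = w but w + n stays w+n.
w + (w+11) = (w+w) + 11 = w*2+11.
Result = w*2+11

w*2+11


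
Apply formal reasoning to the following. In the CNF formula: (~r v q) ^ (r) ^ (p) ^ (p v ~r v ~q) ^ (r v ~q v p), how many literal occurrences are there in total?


Counting literals in each clause:
Clause 1: 2 literal(s)
Clause 2: 1 literal(s)
Clause 3: 1 literal(s)
Clause 4: 3 literal(s)
Clause 5: 3 literal(s)
Total = 10

10


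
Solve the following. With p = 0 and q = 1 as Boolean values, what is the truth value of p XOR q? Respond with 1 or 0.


p = 0, q = 1
Operation: p XOR q
Evaluate: 0 XOR 1 = 1

1


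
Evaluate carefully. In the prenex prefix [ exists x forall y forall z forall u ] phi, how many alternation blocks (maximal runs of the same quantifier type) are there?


Quantifier-type sequence: E A A A  (A=forall, E=exists)
Group into maximal same-type runs:
  Ex1 | Ax3
Number of blocks = 2

2


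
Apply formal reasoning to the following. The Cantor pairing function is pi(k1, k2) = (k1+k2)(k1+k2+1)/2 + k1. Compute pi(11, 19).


k1 + k2 = 30
(k1+k2)(k1+k2+1)/2 = 30 * 31 / 2 = 465
pi = 465 + 11 = 476

476


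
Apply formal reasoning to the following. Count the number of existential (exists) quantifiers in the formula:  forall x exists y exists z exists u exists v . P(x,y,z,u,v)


Quantifier prefix: forall x exists y exists z exists u exists v
Mark each quantifier type:
  U E E E E
Universal count = 1, Existential count = 4
Asked for existential (exists) quantifiers: 4

4


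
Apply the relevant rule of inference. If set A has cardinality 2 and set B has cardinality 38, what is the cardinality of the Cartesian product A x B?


The Cartesian product A x B contains all ordered pairs (a, b).
|A x B| = |A| * |B| = 2 * 38 = 76

76


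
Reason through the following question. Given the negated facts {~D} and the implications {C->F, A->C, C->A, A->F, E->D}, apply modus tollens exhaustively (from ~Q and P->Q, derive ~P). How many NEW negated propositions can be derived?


Initial negated facts: {~D}
Apply modus tollens to closure:
  ~D and E->D  =>  ~E
Final negated: {~D, ~E}
New negations: {~E}
Count = 1

1


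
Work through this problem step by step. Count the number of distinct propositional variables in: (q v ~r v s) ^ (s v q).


Identify each variable that appears in the formula.
Variables found: q, r, s
Count = 3

3


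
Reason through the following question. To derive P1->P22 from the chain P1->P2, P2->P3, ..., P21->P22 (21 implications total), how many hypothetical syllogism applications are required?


With 21 implications in a chain connecting 22 propositions:
P1->P2, P2->P3, ..., P21->P22
Steps needed = (number of implications) - 1 = 21 - 1 = 20

20


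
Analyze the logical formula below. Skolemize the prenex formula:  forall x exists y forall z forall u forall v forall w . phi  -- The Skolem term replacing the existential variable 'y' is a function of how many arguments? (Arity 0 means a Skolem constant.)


Quantifier prefix: forall x exists y forall z forall u forall v forall w
'y' is existentially quantified at position 2.
Universal variables preceding it: x
Skolem function arity = 1

1


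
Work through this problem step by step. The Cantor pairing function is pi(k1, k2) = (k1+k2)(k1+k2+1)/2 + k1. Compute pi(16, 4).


k1 + k2 = 20
(k1+k2)(k1+k2+1)/2 = 20 * 21 / 2 = 210
pi = 210 + 16 = 226

226


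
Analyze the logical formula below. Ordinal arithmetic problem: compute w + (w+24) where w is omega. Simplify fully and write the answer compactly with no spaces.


Compute w + (w+24).
Ordinal + is associative but NOT commutative; for finite n>0, n + w = w but w + n stays w+n.
w + (w+24) = (w+w) + 24 = w*2+24.
Result = w*2+24

w*2+24


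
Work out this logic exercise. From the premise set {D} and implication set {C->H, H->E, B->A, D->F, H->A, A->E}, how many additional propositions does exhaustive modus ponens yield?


Initial facts: {D}
Apply modus ponens to closure:
  D and D->F  =>  F
Final known: {D, F}
New propositions: {F}
Count = 1

1


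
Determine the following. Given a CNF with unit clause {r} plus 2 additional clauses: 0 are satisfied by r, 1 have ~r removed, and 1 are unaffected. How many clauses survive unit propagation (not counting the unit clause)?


Satisfied (removed): 0
Shortened (remain): 1
Unchanged (remain): 1
Remaining = 1 + 1 = 2

2


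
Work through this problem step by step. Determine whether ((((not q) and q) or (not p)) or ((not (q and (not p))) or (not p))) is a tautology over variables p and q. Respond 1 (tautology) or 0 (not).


Check all 4 assignments:
p=0, q=0: 1
p=0, q=1: 1
p=1, q=0: 1
p=1, q=1: 1
Satisfying count = 4/4.
Tautology iff count = 4: yes.

1


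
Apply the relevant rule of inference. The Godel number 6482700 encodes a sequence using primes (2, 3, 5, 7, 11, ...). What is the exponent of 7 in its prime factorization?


Factorize 6482700 by dividing by 7 repeatedly.
Division steps: 7 divides 6482700 exactly 4 time(s).
Exponent of 7 = 4

4


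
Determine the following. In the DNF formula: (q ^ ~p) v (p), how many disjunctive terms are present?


A DNF formula is a disjunction of terms (conjunctions).
Terms are separated by v.
Counting the disjuncts: 2 terms.

2


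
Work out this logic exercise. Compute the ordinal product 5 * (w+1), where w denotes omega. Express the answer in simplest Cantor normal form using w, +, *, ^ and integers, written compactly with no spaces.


Compute 5 * (w+1).
Ordinal * is associative and left-distributive over +, but NOT commutative; for finite n>1, n*w = w but w*n stays w*n.
By left-distributivity: 5 * (w+1) = 5*w + 5*1 = w + 5 = w+5.
Result = w+5

w+5


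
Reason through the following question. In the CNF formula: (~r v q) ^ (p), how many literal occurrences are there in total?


Counting literals in each clause:
Clause 1: 2 literal(s)
Clause 2: 1 literal(s)
Total = 3

3


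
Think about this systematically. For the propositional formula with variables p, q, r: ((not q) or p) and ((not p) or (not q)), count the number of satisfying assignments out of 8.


Evaluate all 8 assignments for p, q, r:
p=0, q=0, r=0: 1
p=0, q=0, r=1: 1
p=0, q=1, r=0: 0
p=0, q=1, r=1: 0
p=1, q=0, r=0: 1
p=1, q=0, r=1: 1
p=1, q=1, r=0: 0
p=1, q=1, r=1: 0
Satisfying count = 4

4


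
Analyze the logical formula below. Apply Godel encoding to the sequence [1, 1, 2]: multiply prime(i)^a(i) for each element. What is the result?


Encode each element as an exponent of the corresponding prime:
  2^1 = 2
  3^1 = 3
  5^2 = 25
Product = 2 * 3 * 25 = 150

150


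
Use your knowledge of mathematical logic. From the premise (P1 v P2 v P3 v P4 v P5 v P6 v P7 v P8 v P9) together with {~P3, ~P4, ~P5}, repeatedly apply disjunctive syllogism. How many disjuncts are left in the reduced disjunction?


Original disjuncts (9): P1, P2, P3, P4, P5, P6, P7, P8, P9
Negated (eliminate): ~P3, ~P4, ~P5
Remaining disjuncts: P1, P2, P6, P7, P8, P9
Count = 9 - 3 = 6

6


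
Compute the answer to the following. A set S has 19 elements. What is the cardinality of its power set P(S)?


The power set of a set with n elements has 2^n elements.
|P(S)| = 2^19 = 524288

524288


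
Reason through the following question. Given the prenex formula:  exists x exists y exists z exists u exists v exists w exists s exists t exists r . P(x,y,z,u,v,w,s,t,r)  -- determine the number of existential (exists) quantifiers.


Quantifier prefix: exists x exists y exists z exists u exists v exists w exists s exists t exists r
Mark each quantifier type:
  E E E E E E E E E
Universal count = 0, Existential count = 9
Asked for existential (exists) quantifiers: 9

9


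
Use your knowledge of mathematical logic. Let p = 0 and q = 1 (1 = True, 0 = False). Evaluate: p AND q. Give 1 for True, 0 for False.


p = 0, q = 1
Operation: p AND q
Evaluate: 0 AND 1 = 0

0


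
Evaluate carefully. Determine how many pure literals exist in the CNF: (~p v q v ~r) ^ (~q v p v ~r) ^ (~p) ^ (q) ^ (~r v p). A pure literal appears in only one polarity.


Check each variable for pure literal status:
p: mixed (not pure)
q: mixed (not pure)
r: pure negative
Pure literal count = 1

1


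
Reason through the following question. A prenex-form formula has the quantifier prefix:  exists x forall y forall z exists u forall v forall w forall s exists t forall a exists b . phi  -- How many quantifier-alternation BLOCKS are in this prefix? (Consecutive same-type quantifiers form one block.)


Quantifier-type sequence: E A A E A A A E A E  (A=forall, E=exists)
Group into maximal same-type runs:
  Ex1 | Ax2 | Ex1 | Ax3 | Ex1 | Ax1 | Ex1
Number of blocks = 7

7


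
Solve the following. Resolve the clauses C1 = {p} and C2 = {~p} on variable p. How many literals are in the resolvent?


Remove p from C1 and ~p from C2.
C1 remainder: {}
C2 remainder: {}
Union (resolvent): {} (empty clause)
Resolvent has 0 literal(s).

0


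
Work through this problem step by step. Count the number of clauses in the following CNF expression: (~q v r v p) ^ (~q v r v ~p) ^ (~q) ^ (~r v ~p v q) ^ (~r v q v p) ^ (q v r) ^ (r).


A CNF formula is a conjunction of clauses.
Clauses are separated by ^.
Counting the conjuncts: 7 clauses.

7


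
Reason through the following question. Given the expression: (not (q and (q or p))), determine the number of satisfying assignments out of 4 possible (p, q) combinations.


Check all 4 assignments:
p=0, q=0: 1
p=0, q=1: 0
p=1, q=0: 1
p=1, q=1: 0
Count of True = 2

2


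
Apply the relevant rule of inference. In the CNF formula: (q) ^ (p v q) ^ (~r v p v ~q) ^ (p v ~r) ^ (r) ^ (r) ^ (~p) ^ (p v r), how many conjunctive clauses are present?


A CNF formula is a conjunction of clauses.
Clauses are separated by ^.
Counting the conjuncts: 8 clauses.

8


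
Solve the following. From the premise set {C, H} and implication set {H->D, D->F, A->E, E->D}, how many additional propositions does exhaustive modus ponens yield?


Initial facts: {C, H}
Apply modus ponens to closure:
  H and H->D  =>  D
  D and D->F  =>  F
Final known: {C, D, F, H}
New propositions: {D, F}
Count = 2

2


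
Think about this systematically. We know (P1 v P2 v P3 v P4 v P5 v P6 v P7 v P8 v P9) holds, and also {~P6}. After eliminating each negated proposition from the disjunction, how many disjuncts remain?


Original disjuncts (9): P1, P2, P3, P4, P5, P6, P7, P8, P9
Negated (eliminate): ~P6
Remaining disjuncts: P1, P2, P3, P4, P5, P7, P8, P9
Count = 9 - 1 = 8

8


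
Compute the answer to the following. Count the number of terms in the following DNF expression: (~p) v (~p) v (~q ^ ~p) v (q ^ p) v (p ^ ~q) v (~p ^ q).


A DNF formula is a disjunction of terms (conjunctions).
Terms are separated by v.
Counting the disjuncts: 6 terms.

6


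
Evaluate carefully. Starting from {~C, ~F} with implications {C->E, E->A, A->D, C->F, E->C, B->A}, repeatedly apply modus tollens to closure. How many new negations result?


Initial negated facts: {~C, ~F}
Apply modus tollens to closure:
  ~C and E->C  =>  ~E
Final negated: {~C, ~E, ~F}
New negations: {~E}
Count = 1

1


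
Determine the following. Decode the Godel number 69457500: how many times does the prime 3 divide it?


Factorize 69457500 by dividing by 3 repeatedly.
Division steps: 3 divides 69457500 exactly 4 time(s).
Exponent of 3 = 4

4


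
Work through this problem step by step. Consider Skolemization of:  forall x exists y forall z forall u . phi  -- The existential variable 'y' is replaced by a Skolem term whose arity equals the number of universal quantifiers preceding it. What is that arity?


Quantifier prefix: forall x exists y forall z forall u
'y' is existentially quantified at position 2.
Universal variables preceding it: x
Skolem function arity = 1

1


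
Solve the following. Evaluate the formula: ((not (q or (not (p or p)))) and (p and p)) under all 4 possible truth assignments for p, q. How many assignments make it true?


Check all 4 assignments:
p=0, q=0: 0
p=0, q=1: 0
p=1, q=0: 1
p=1, q=1: 0
Count of True = 1

1


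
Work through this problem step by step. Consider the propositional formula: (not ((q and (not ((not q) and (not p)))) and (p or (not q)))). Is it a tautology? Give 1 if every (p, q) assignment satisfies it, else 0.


Check all 4 assignments:
p=0, q=0: 1
p=0, q=1: 1
p=1, q=0: 1
p=1, q=1: 0
Satisfying count = 3/4.
Tautology iff count = 4: no.

0


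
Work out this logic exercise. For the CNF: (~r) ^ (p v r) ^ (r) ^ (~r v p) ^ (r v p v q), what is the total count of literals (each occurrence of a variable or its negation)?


Counting literals in each clause:
Clause 1: 1 literal(s)
Clause 2: 2 literal(s)
Clause 3: 1 literal(s)
Clause 4: 2 literal(s)
Clause 5: 3 literal(s)
Total = 9

9


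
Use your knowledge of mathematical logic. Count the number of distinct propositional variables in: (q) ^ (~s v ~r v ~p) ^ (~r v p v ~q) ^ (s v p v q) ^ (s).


Identify each variable that appears in the formula.
Variables found: p, q, r, s
Count = 4

4


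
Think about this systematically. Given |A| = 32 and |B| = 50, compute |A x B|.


The Cartesian product A x B contains all ordered pairs (a, b).
|A x B| = |A| * |B| = 32 * 50 = 1600

1600


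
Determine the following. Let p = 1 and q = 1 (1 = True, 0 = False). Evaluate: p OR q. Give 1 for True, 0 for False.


p = 1, q = 1
Operation: p OR q
Evaluate: 1 OR 1 = 1

1


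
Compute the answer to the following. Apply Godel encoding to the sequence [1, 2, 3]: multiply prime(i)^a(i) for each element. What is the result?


Encode each element as an exponent of the corresponding prime:
  2^1 = 2
  3^2 = 9
  5^3 = 125
Product = 2 * 9 * 125 = 2250

2250


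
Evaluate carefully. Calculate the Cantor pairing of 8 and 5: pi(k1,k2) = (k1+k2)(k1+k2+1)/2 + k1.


k1 + k2 = 13
(k1+k2)(k1+k2+1)/2 = 13 * 14 / 2 = 91
pi = 91 + 8 = 99

99


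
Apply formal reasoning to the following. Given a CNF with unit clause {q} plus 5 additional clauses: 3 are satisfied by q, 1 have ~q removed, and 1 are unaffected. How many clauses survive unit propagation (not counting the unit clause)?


Satisfied (removed): 3
Shortened (remain): 1
Unchanged (remain): 1
Remaining = 1 + 1 = 2

2


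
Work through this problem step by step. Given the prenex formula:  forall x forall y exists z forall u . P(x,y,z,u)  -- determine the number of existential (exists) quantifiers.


Quantifier prefix: forall x forall y exists z forall u
Mark each quantifier type:
  U U E U
Universal count = 3, Existential count = 1
Asked for existential (exists) quantifiers: 1

1


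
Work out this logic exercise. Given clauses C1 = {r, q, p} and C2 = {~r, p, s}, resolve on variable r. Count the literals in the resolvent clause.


Remove r from C1 and ~r from C2.
C1 remainder: {q, p}
C2 remainder: {p, s}
Union (resolvent): {p, q, s}
Resolvent has 3 literal(s).

3
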